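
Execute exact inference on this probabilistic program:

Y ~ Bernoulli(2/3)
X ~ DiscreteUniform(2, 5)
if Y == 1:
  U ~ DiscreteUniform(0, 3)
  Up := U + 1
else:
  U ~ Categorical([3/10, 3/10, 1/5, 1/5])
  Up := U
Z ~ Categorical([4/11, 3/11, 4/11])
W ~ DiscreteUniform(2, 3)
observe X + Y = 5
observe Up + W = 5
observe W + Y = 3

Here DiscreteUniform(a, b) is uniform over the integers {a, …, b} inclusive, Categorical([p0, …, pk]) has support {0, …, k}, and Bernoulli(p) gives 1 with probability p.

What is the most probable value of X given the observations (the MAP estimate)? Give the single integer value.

Enumerate traces; 6 have nonzero weight after conditioning:
  (Y=0, X=5, U=2, Z=0, W=3) weight 1/330
  (Y=0, X=5, U=2, Z=1, W=3) weight 1/440
  (Y=0, X=5, U=2, Z=2, W=3) weight 1/330
  (Y=1, X=4, U=2, Z=0, W=2) weight 1/132
  (Y=1, X=4, U=2, Z=1, W=2) weight 1/176
  (Y=1, X=4, U=2, Z=2, W=2) weight 1/132
Group by X:
  weight(X=4) = 1/48
  weight(X=5) = 1/120
Total weight = 1/48 + 1/120 = 7/240
P(X=4 | obs) = 1/48 / 7/240 = 5/7
P(X=5 | obs) = 1/120 / 7/240 = 2/7
argmax = 4

argmax_v P(X = v | obs) = 4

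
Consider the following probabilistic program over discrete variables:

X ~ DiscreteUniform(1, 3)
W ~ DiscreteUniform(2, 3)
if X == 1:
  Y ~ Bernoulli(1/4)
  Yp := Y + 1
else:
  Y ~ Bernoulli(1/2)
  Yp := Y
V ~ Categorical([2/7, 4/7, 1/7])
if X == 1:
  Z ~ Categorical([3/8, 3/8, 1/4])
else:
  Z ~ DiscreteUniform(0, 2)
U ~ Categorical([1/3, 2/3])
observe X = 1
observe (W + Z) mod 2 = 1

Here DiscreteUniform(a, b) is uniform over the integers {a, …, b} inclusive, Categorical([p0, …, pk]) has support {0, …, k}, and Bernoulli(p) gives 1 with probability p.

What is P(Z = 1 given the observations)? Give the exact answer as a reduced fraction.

P(Z = 1 | obs) = 3/8

Enumerate traces; 36 have nonzero weight after conditioning:
  (X=1, W=2, Y=0, V=0, Z=1, U=0) weight 1/224
  (X=1, W=2, Y=0, V=0, Z=1, U=1) weight 1/112
  (X=1, W=2, Y=0, V=1, Z=1, U=0) weight 1/112
  (X=1, W=2, Y=0, V=1, Z=1, U=1) weight 1/56
  (X=1, W=2, Y=0, V=2, Z=1, U=0) weight 1/448
  (X=1, W=2, Y=0, V=2, Z=1, U=1) weight 1/224
  (X=1, W=2, Y=1, V=0, Z=1, U=0) weight 1/672
  (X=1, W=2, Y=1, V=0, Z=1, U=1) weight 1/336
  (X=1, W=3, Y=0, V=0, Z=0, U=0) weight 1/224
  (X=1, W=3, Y=0, V=0, Z=2, U=0) weight 1/336
  … 26 more
Group by Z:
  weight(Z=0) = 1/16
  weight(Z=1) = 1/16
  weight(Z=2) = 1/24
Total weight = 1/16 + 1/16 + 1/24 = 1/6
P(Z=0 | obs) = 1/16 / 1/6 = 3/8
P(Z=1 | obs) = 1/16 / 1/6 = 3/8
P(Z=2 | obs) = 1/24 / 1/6 = 1/4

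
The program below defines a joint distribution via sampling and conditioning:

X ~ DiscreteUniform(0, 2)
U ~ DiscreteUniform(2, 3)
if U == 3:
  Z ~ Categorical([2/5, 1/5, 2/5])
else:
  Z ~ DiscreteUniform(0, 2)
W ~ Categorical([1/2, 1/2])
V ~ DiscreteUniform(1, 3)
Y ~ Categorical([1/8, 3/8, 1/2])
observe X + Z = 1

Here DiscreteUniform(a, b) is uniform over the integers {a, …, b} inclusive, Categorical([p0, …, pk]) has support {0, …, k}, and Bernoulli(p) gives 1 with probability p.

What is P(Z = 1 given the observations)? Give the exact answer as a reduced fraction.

Enumerate traces; 72 have nonzero weight after conditioning:
  (X=0, U=2, Z=1, W=0, V=1, Y=0) weight 1/864
  (X=0, U=2, Z=1, W=0, V=1, Y=1) weight 1/288
  (X=0, U=2, Z=1, W=0, V=1, Y=2) weight 1/216
  (X=0, U=2, Z=1, W=0, V=2, Y=0) weight 1/864
  (X=0, U=2, Z=1, W=0, V=2, Y=1) weight 1/288
  (X=0, U=2, Z=1, W=0, V=2, Y=2) weight 1/216
  (X=0, U=2, Z=1, W=0, V=3, Y=0) weight 1/864
  (X=0, U=2, Z=1, W=0, V=3, Y=1) weight 1/288
  (X=1, U=2, Z=0, W=0, V=1, Y=0) weight 1/864
  … 63 more
Group by Z:
  weight(Z=0) = 11/90
  weight(Z=1) = 4/45
Total weight = 11/90 + 4/45 = 19/90
P(Z=0 | obs) = 11/90 / 19/90 = 11/19
P(Z=1 | obs) = 4/45 / 19/90 = 8/19

P(Z = 1 | obs) = 8/19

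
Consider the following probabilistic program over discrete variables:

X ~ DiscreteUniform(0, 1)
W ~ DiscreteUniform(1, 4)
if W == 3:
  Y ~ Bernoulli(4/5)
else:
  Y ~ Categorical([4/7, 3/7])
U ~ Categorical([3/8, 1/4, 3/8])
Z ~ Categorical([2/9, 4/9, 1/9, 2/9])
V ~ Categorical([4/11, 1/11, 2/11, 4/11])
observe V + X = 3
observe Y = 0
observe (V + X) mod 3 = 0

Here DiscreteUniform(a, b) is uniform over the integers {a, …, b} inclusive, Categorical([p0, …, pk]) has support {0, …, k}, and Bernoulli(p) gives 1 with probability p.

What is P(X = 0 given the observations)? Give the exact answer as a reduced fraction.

P(X = 0 | obs) = 2/3

Enumerate traces; 96 have nonzero weight after conditioning:
  (X=0, W=1, Y=0, U=0, Z=0, V=3) weight 1/462
  (X=0, W=1, Y=0, U=0, Z=1, V=3) weight 1/231
  (X=0, W=1, Y=0, U=0, Z=2, V=3) weight 1/924
  (X=0, W=1, Y=0, U=0, Z=3, V=3) weight 1/462
  (X=0, W=1, Y=0, U=1, Z=0, V=3) weight 1/693
  (X=0, W=1, Y=0, U=1, Z=1, V=3) weight 2/693
  (X=0, W=1, Y=0, U=1, Z=2, V=3) weight 1/1386
  (X=0, W=1, Y=0, U=1, Z=3, V=3) weight 1/693
  (X=1, W=1, Y=0, U=0, Z=0, V=2) weight 1/924
  … 87 more
Group by X:
  weight(X=0) = 67/770
  weight(X=1) = 67/1540
Total weight = 67/770 + 67/1540 = 201/1540
P(X=0 | obs) = 67/770 / 201/1540 = 2/3
P(X=1 | obs) = 67/1540 / 201/1540 = 1/3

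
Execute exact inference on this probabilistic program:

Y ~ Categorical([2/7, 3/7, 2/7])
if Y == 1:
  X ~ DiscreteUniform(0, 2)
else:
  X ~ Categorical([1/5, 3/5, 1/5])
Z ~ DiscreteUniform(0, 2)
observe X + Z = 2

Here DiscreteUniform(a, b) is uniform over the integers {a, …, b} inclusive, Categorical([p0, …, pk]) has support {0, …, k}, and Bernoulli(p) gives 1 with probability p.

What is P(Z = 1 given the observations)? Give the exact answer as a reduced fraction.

P(Z = 1 | obs) = 17/35

Enumerate traces; 9 have nonzero weight after conditioning:
  (Y=0, X=0, Z=2) weight 2/105
  (Y=0, X=1, Z=1) weight 2/35
  (Y=0, X=2, Z=0) weight 2/105
  (Y=1, X=0, Z=2) weight 1/21
  (Y=1, X=1, Z=1) weight 1/21
  (Y=1, X=2, Z=0) weight 1/21
  (Y=2, X=0, Z=2) weight 2/105
  (Y=2, X=1, Z=1) weight 2/35
  … 1 more
Group by Z:
  weight(Z=0) = 3/35
  weight(Z=1) = 17/105
  weight(Z=2) = 3/35
Total weight = 3/35 + 17/105 + 3/35 = 1/3
P(Z=0 | obs) = 3/35 / 1/3 = 9/35
P(Z=1 | obs) = 17/105 / 1/3 = 17/35
P(Z=2 | obs) = 3/35 / 1/3 = 9/35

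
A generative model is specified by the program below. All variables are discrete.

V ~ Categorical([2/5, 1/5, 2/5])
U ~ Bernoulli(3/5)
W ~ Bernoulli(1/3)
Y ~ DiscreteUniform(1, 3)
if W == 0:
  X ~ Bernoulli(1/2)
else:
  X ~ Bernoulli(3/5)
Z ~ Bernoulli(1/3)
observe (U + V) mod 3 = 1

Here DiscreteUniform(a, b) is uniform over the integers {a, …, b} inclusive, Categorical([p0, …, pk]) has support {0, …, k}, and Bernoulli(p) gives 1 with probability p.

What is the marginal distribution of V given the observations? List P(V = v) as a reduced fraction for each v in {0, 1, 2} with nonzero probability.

Enumerate traces; 48 have nonzero weight after conditioning:
  (V=0, U=1, W=0, Y=1, X=0, Z=0) weight 4/225
  (V=0, U=1, W=0, Y=1, X=0, Z=1) weight 2/225
  (V=0, U=1, W=0, Y=1, X=1, Z=0) weight 4/225
  (V=0, U=1, W=0, Y=1, X=1, Z=1) weight 2/225
  (V=0, U=1, W=0, Y=2, X=0, Z=0) weight 4/225
  (V=0, U=1, W=0, Y=2, X=0, Z=1) weight 2/225
  (V=0, U=1, W=0, Y=2, X=1, Z=0) weight 4/225
  (V=0, U=1, W=0, Y=2, X=1, Z=1) weight 2/225
  (V=1, U=0, W=0, Y=1, X=0, Z=0) weight 4/675
  … 39 more
Group by V:
  weight(V=0) = 6/25
  weight(V=1) = 2/25
Total weight = 6/25 + 2/25 = 8/25
P(V=0 | obs) = 6/25 / 8/25 = 3/4
P(V=1 | obs) = 2/25 / 8/25 = 1/4

P(V=0) = 3/4, P(V=1) = 1/4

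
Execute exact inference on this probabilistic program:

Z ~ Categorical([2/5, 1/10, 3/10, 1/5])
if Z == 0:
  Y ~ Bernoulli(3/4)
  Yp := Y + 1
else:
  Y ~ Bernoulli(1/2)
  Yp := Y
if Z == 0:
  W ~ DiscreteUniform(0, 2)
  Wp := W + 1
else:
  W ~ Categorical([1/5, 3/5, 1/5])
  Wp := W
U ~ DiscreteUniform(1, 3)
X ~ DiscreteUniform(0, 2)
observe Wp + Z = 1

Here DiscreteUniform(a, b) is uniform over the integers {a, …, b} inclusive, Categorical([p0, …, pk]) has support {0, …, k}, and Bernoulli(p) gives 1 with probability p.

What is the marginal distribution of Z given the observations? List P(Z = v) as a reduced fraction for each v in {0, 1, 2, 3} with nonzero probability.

P(Z=0) = 20/23, P(Z=1) = 3/23

Enumerate traces; 36 have nonzero weight after conditioning:
  (Z=0, Y=0, W=0, U=1, X=0) weight 1/270
  (Z=0, Y=0, W=0, U=1, X=1) weight 1/270
  (Z=0, Y=0, W=0, U=1, X=2) weight 1/270
  (Z=0, Y=0, W=0, U=2, X=0) weight 1/270
  (Z=0, Y=0, W=0, U=2, X=1) weight 1/270
  (Z=0, Y=0, W=0, U=2, X=2) weight 1/270
  (Z=0, Y=0, W=0, U=3, X=0) weight 1/270
  (Z=0, Y=0, W=0, U=3, X=1) weight 1/270
  (Z=1, Y=0, W=0, U=1, X=0) weight 1/900
  … 27 more
Group by Z:
  weight(Z=0) = 2/15
  weight(Z=1) = 1/50
Total weight = 2/15 + 1/50 = 23/150
P(Z=0 | obs) = 2/15 / 23/150 = 20/23
P(Z=1 | obs) = 1/50 / 23/150 = 3/23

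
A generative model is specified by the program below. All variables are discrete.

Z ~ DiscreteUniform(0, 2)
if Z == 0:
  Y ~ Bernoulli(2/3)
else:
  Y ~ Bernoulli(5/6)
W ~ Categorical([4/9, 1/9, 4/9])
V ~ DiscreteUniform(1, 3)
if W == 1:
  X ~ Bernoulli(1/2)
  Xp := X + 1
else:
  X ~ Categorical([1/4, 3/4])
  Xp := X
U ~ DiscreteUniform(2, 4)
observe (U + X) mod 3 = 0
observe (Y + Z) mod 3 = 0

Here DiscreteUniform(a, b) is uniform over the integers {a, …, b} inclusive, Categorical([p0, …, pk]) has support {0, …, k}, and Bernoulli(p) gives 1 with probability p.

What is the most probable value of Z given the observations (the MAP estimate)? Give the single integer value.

argmax_v P(Z = v | obs) = 2

Enumerate traces; 36 have nonzero weight after conditioning:
  (Z=0, Y=0, W=0, V=1, X=0, U=3) weight 1/729
  (Z=0, Y=0, W=0, V=1, X=1, U=2) weight 1/243
  (Z=0, Y=0, W=0, V=2, X=0, U=3) weight 1/729
  (Z=0, Y=0, W=0, V=2, X=1, U=2) weight 1/243
  (Z=0, Y=0, W=0, V=3, X=0, U=3) weight 1/729
  (Z=0, Y=0, W=0, V=3, X=1, U=2) weight 1/243
  (Z=0, Y=0, W=1, V=1, X=0, U=3) weight 1/1458
  (Z=0, Y=0, W=1, V=1, X=1, U=2) weight 1/1458
  (Z=2, Y=1, W=0, V=1, X=0, U=3) weight 5/1458
  … 27 more
Group by Z:
  weight(Z=0) = 1/27
  weight(Z=2) = 5/54
Total weight = 1/27 + 5/54 = 7/54
P(Z=0 | obs) = 1/27 / 7/54 = 2/7
P(Z=2 | obs) = 5/54 / 7/54 = 5/7
argmax = 2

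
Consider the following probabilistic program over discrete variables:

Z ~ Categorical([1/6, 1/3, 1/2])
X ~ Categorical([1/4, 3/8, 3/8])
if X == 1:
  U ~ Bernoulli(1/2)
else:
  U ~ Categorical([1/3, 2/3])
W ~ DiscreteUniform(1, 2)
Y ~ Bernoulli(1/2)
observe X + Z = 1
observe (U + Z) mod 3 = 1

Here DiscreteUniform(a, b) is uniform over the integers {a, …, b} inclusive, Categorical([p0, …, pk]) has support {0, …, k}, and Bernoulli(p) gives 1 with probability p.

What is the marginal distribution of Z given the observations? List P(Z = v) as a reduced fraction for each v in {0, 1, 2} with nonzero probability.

P(Z=0) = 9/17, P(Z=1) = 8/17

Enumerate traces; 8 have nonzero weight after conditioning:
  (Z=0, X=1, U=1, W=1, Y=0) weight 1/128
  (Z=0, X=1, U=1, W=1, Y=1) weight 1/128
  (Z=0, X=1, U=1, W=2, Y=0) weight 1/128
  (Z=0, X=1, U=1, W=2, Y=1) weight 1/128
  (Z=1, X=0, U=0, W=1, Y=0) weight 1/144
  (Z=1, X=0, U=0, W=1, Y=1) weight 1/144
  (Z=1, X=0, U=0, W=2, Y=0) weight 1/144
  (Z=1, X=0, U=0, W=2, Y=1) weight 1/144
Group by Z:
  weight(Z=0) = 1/32
  weight(Z=1) = 1/36
Total weight = 1/32 + 1/36 = 17/288
P(Z=0 | obs) = 1/32 / 17/288 = 9/17
P(Z=1 | obs) = 1/36 / 17/288 = 8/17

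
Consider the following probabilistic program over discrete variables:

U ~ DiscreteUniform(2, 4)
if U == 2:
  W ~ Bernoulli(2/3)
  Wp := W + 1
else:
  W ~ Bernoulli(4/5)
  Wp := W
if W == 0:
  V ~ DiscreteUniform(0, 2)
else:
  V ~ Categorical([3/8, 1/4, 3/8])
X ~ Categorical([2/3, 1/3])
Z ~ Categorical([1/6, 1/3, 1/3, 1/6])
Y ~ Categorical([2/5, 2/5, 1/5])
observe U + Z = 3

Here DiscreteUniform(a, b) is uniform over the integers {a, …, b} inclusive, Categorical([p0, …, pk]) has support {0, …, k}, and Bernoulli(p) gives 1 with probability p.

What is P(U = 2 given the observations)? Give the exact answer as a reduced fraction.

P(U = 2 | obs) = 2/3

Enumerate traces; 72 have nonzero weight after conditioning:
  (U=2, W=0, V=0, X=0, Z=1, Y=0) weight 4/1215
  (U=2, W=0, V=0, X=0, Z=1, Y=1) weight 4/1215
  (U=2, W=0, V=0, X=0, Z=1, Y=2) weight 2/1215
  (U=2, W=0, V=0, X=1, Z=1, Y=0) weight 2/1215
  (U=2, W=0, V=0, X=1, Z=1, Y=1) weight 2/1215
  (U=2, W=0, V=0, X=1, Z=1, Y=2) weight 1/1215
  (U=2, W=0, V=1, X=0, Z=1, Y=0) weight 4/1215
  (U=2, W=0, V=1, X=0, Z=1, Y=1) weight 4/1215
  (U=3, W=0, V=0, X=0, Z=0, Y=0) weight 2/2025
  … 63 more
Group by U:
  weight(U=2) = 1/9
  weight(U=3) = 1/18
Total weight = 1/9 + 1/18 = 1/6
P(U=2 | obs) = 1/9 / 1/6 = 2/3
P(U=3 | obs) = 1/18 / 1/6 = 1/3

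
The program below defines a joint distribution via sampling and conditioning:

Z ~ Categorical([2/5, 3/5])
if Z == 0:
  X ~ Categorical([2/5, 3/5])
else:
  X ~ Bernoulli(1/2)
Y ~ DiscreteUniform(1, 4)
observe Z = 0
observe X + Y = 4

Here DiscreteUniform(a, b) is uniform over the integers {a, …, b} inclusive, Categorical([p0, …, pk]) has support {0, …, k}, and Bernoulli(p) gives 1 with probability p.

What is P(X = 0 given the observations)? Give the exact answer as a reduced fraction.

Enumerate traces; 2 have nonzero weight after conditioning:
  (Z=0, X=0, Y=4) weight 1/25
  (Z=0, X=1, Y=3) weight 3/50
Group by X:
  weight(X=0) = 1/25
  weight(X=1) = 3/50
Total weight = 1/25 + 3/50 = 1/10
P(X=0 | obs) = 1/25 / 1/10 = 2/5
P(X=1 | obs) = 3/50 / 1/10 = 3/5

P(X = 0 | obs) = 2/5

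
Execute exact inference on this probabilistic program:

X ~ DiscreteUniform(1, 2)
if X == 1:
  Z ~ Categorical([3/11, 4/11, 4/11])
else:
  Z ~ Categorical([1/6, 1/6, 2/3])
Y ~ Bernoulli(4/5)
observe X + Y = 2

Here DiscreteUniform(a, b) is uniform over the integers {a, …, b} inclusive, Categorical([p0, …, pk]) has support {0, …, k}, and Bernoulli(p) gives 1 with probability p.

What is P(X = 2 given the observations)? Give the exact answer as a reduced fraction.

Enumerate traces; 6 have nonzero weight after conditioning:
  (X=1, Z=0, Y=1) weight 6/55
  (X=1, Z=1, Y=1) weight 8/55
  (X=1, Z=2, Y=1) weight 8/55
  (X=2, Z=0, Y=0) weight 1/60
  (X=2, Z=1, Y=0) weight 1/60
  (X=2, Z=2, Y=0) weight 1/15
Group by X:
  weight(X=1) = 2/5
  weight(X=2) = 1/10
Total weight = 2/5 + 1/10 = 1/2
P(X=1 | obs) = 2/5 / 1/2 = 4/5
P(X=2 | obs) = 1/10 / 1/2 = 1/5

P(X = 2 | obs) = 1/5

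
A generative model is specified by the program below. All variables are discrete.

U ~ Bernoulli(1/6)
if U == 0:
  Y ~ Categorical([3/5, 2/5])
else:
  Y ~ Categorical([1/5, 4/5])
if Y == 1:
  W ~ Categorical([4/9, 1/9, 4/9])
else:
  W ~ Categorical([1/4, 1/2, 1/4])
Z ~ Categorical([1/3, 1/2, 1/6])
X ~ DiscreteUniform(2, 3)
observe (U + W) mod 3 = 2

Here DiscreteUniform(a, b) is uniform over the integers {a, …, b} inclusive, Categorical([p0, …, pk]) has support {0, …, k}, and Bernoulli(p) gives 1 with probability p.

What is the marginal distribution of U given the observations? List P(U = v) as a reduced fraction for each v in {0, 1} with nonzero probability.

Enumerate traces; 24 have nonzero weight after conditioning:
  (U=0, Y=0, W=2, Z=0, X=2) weight 1/48
  (U=0, Y=0, W=2, Z=0, X=3) weight 1/48
  (U=0, Y=0, W=2, Z=1, X=2) weight 1/32
  (U=0, Y=0, W=2, Z=1, X=3) weight 1/32
  (U=0, Y=0, W=2, Z=2, X=2) weight 1/96
  (U=0, Y=0, W=2, Z=2, X=3) weight 1/96
  (U=0, Y=1, W=2, Z=0, X=2) weight 2/81
  (U=0, Y=1, W=2, Z=0, X=3) weight 2/81
  (U=1, Y=0, W=1, Z=0, X=2) weight 1/360
  … 15 more
Group by U:
  weight(U=0) = 59/216
  weight(U=1) = 17/540
Total weight = 59/216 + 17/540 = 329/1080
P(U=0 | obs) = 59/216 / 329/1080 = 295/329
P(U=1 | obs) = 17/540 / 329/1080 = 34/329

P(U=0) = 295/329, P(U=1) = 34/329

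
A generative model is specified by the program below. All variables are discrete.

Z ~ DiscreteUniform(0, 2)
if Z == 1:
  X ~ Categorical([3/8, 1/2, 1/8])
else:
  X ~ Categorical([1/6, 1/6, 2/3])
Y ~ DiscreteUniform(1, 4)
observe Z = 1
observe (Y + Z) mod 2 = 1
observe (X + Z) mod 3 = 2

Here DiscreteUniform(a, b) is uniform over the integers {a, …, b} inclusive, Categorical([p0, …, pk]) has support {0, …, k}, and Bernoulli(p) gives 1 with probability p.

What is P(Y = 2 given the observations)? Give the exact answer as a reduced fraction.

Enumerate traces; 2 have nonzero weight after conditioning:
  (Z=1, X=1, Y=2) weight 1/24
  (Z=1, X=1, Y=4) weight 1/24
Group by Y:
  weight(Y=2) = 1/24
  weight(Y=4) = 1/24
Total weight = 1/24 + 1/24 = 1/12
P(Y=2 | obs) = 1/24 / 1/12 = 1/2
P(Y=4 | obs) = 1/24 / 1/12 = 1/2

P(Y = 2 | obs) = 1/2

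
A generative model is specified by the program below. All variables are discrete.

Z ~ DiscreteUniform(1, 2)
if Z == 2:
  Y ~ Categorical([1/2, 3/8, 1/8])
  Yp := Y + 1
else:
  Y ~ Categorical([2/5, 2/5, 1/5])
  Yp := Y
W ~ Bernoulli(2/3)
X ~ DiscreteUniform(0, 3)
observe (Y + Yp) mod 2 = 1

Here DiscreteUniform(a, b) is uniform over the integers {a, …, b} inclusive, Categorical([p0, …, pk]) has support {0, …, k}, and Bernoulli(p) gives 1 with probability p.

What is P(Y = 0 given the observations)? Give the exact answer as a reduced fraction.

P(Y = 0 | obs) = 1/2

Enumerate traces; 24 have nonzero weight after conditioning:
  (Z=2, Y=0, W=0, X=0) weight 1/48
  (Z=2, Y=0, W=0, X=1) weight 1/48
  (Z=2, Y=0, W=0, X=2) weight 1/48
  (Z=2, Y=0, W=0, X=3) weight 1/48
  (Z=2, Y=0, W=1, X=0) weight 1/24
  (Z=2, Y=0, W=1, X=1) weight 1/24
  (Z=2, Y=0, W=1, X=2) weight 1/24
  (Z=2, Y=0, W=1, X=3) weight 1/24
  (Z=2, Y=1, W=0, X=0) weight 1/64
  (Z=2, Y=2, W=0, X=0) weight 1/192
  … 14 more
Group by Y:
  weight(Y=0) = 1/4
  weight(Y=1) = 3/16
  weight(Y=2) = 1/16
Total weight = 1/4 + 3/16 + 1/16 = 1/2
P(Y=0 | obs) = 1/4 / 1/2 = 1/2
P(Y=1 | obs) = 3/16 / 1/2 = 3/8
P(Y=2 | obs) = 1/16 / 1/2 = 1/8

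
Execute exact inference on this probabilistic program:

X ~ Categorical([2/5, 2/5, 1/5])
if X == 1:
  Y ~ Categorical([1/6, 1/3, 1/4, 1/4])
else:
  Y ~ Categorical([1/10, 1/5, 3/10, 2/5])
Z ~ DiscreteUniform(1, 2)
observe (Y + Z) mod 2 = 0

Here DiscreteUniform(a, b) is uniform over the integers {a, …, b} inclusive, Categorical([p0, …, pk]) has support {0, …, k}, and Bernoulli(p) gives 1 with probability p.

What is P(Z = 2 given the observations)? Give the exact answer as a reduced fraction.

Enumerate traces; 12 have nonzero weight after conditioning:
  (X=0, Y=0, Z=2) weight 1/50
  (X=0, Y=1, Z=1) weight 1/25
  (X=0, Y=2, Z=2) weight 3/50
  (X=0, Y=3, Z=1) weight 2/25
  (X=1, Y=0, Z=2) weight 1/30
  (X=1, Y=1, Z=1) weight 1/15
  (X=1, Y=2, Z=2) weight 1/20
  (X=1, Y=3, Z=1) weight 1/20
  … 4 more
Group by Z:
  weight(Z=1) = 89/300
  weight(Z=2) = 61/300
Total weight = 89/300 + 61/300 = 1/2
P(Z=1 | obs) = 89/300 / 1/2 = 89/150
P(Z=2 | obs) = 61/300 / 1/2 = 61/150

P(Z = 2 | obs) = 61/150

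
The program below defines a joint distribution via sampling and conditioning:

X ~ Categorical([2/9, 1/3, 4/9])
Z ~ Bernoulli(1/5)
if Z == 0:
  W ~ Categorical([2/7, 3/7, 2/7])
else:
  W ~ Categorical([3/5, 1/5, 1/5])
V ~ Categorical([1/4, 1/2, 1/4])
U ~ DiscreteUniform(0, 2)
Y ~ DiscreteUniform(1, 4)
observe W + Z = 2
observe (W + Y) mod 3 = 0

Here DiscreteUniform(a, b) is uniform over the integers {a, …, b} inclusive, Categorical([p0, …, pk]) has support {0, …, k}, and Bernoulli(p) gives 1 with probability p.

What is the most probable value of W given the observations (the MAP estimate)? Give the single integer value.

argmax_v P(W = v | obs) = 2

Enumerate traces; 81 have nonzero weight after conditioning:
  (X=0, Z=0, W=2, V=0, U=0, Y=1) weight 1/945
  (X=0, Z=0, W=2, V=0, U=0, Y=4) weight 1/945
  (X=0, Z=0, W=2, V=0, U=1, Y=1) weight 1/945
  (X=0, Z=0, W=2, V=0, U=1, Y=4) weight 1/945
  (X=0, Z=0, W=2, V=0, U=2, Y=1) weight 1/945
  (X=0, Z=0, W=2, V=0, U=2, Y=4) weight 1/945
  (X=0, Z=0, W=2, V=1, U=0, Y=1) weight 2/945
  (X=0, Z=0, W=2, V=1, U=0, Y=4) weight 2/945
  (X=0, Z=1, W=1, V=0, U=0, Y=2) weight 1/5400
  … 72 more
Group by W:
  weight(W=1) = 1/100
  weight(W=2) = 4/35
Total weight = 1/100 + 4/35 = 87/700
P(W=1 | obs) = 1/100 / 87/700 = 7/87
P(W=2 | obs) = 4/35 / 87/700 = 80/87
argmax = 2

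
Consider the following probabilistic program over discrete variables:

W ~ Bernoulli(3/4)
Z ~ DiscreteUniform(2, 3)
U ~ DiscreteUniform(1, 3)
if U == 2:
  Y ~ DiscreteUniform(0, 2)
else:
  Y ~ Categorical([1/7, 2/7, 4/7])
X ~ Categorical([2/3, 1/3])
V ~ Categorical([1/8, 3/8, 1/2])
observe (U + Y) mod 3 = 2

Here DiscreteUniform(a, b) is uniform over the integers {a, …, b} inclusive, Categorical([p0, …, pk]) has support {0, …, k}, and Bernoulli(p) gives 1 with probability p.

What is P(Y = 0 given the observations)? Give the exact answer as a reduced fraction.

Enumerate traces; 72 have nonzero weight after conditioning:
  (W=0, Z=2, U=1, Y=1, X=0, V=0) weight 1/1008
  (W=0, Z=2, U=1, Y=1, X=0, V=1) weight 1/336
  (W=0, Z=2, U=1, Y=1, X=0, V=2) weight 1/252
  (W=0, Z=2, U=1, Y=1, X=1, V=0) weight 1/2016
  (W=0, Z=2, U=1, Y=1, X=1, V=1) weight 1/672
  (W=0, Z=2, U=1, Y=1, X=1, V=2) weight 1/504
  (W=0, Z=2, U=2, Y=0, X=0, V=0) weight 1/864
  (W=0, Z=2, U=2, Y=0, X=0, V=1) weight 1/288
  (W=0, Z=2, U=3, Y=2, X=0, V=0) weight 1/504
  … 63 more
Group by Y:
  weight(Y=0) = 1/9
  weight(Y=1) = 2/21
  weight(Y=2) = 4/21
Total weight = 1/9 + 2/21 + 4/21 = 25/63
P(Y=0 | obs) = 1/9 / 25/63 = 7/25
P(Y=1 | obs) = 2/21 / 25/63 = 6/25
P(Y=2 | obs) = 4/21 / 25/63 = 12/25

P(Y = 0 | obs) = 7/25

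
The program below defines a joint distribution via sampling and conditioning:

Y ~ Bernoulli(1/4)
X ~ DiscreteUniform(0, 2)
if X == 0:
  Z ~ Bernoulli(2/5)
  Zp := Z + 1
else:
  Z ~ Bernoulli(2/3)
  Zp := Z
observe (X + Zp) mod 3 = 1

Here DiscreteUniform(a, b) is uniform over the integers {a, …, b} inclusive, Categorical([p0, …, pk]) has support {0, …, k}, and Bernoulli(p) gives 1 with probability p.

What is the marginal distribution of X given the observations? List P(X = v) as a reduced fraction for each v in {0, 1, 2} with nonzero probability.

P(X=0) = 9/14, P(X=1) = 5/14

Enumerate traces; 4 have nonzero weight after conditioning:
  (Y=0, X=0, Z=0) weight 3/20
  (Y=0, X=1, Z=0) weight 1/12
  (Y=1, X=0, Z=0) weight 1/20
  (Y=1, X=1, Z=0) weight 1/36
Group by X:
  weight(X=0) = 1/5
  weight(X=1) = 1/9
Total weight = 1/5 + 1/9 = 14/45
P(X=0 | obs) = 1/5 / 14/45 = 9/14
P(X=1 | obs) = 1/9 / 14/45 = 5/14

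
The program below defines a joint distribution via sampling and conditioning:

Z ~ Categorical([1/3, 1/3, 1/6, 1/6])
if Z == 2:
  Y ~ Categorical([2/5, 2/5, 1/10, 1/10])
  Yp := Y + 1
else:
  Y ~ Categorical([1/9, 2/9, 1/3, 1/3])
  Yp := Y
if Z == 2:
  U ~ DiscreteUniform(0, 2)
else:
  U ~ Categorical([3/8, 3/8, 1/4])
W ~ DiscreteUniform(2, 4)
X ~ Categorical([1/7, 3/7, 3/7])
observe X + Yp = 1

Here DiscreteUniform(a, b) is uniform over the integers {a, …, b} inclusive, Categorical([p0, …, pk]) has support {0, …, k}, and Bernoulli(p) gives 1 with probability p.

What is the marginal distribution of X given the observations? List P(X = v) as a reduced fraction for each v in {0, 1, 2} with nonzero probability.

P(X=0) = 68/143, P(X=1) = 75/143

Enumerate traces; 63 have nonzero weight after conditioning:
  (Z=0, Y=0, U=0, W=2, X=1) weight 1/504
  (Z=0, Y=0, U=0, W=3, X=1) weight 1/504
  (Z=0, Y=0, U=0, W=4, X=1) weight 1/504
  (Z=0, Y=0, U=1, W=2, X=1) weight 1/504
  (Z=0, Y=0, U=1, W=3, X=1) weight 1/504
  (Z=0, Y=0, U=1, W=4, X=1) weight 1/504
  (Z=0, Y=0, U=2, W=2, X=1) weight 1/756
  (Z=0, Y=0, U=2, W=3, X=1) weight 1/756
  (Z=0, Y=1, U=0, W=2, X=0) weight 1/756
  … 54 more
Group by X:
  weight(X=0) = 34/945
  weight(X=1) = 5/126
Total weight = 34/945 + 5/126 = 143/1890
P(X=0 | obs) = 34/945 / 143/1890 = 68/143
P(X=1 | obs) = 5/126 / 143/1890 = 75/143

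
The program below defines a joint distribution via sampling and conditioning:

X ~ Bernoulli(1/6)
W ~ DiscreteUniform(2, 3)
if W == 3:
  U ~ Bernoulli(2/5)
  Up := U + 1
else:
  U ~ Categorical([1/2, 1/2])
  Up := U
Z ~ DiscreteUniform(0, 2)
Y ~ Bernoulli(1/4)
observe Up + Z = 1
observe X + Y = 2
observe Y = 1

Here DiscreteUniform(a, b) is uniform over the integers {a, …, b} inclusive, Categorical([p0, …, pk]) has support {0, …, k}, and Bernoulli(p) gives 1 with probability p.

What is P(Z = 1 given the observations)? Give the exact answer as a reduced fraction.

P(Z = 1 | obs) = 5/16

Enumerate traces; 3 have nonzero weight after conditioning:
  (X=1, W=2, U=0, Z=1, Y=1) weight 1/288
  (X=1, W=2, U=1, Z=0, Y=1) weight 1/288
  (X=1, W=3, U=0, Z=0, Y=1) weight 1/240
Group by Z:
  weight(Z=0) = 11/1440
  weight(Z=1) = 1/288
Total weight = 11/1440 + 1/288 = 1/90
P(Z=0 | obs) = 11/1440 / 1/90 = 11/16
P(Z=1 | obs) = 1/288 / 1/90 = 5/16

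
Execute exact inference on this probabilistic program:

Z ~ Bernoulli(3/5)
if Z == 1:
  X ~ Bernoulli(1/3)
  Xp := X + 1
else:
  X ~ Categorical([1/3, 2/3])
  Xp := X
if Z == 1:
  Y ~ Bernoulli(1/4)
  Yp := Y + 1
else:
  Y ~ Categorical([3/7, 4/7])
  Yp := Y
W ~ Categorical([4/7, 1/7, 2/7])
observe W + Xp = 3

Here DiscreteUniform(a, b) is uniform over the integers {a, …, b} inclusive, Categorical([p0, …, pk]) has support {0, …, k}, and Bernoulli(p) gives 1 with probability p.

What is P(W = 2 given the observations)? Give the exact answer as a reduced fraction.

Enumerate traces; 6 have nonzero weight after conditioning:
  (Z=0, X=1, Y=0, W=2) weight 8/245
  (Z=0, X=1, Y=1, W=2) weight 32/735
  (Z=1, X=0, Y=0, W=2) weight 3/35
  (Z=1, X=0, Y=1, W=2) weight 1/35
  (Z=1, X=1, Y=0, W=1) weight 3/140
  (Z=1, X=1, Y=1, W=1) weight 1/140
Group by W:
  weight(W=1) = 1/35
  weight(W=2) = 4/21
Total weight = 1/35 + 4/21 = 23/105
P(W=1 | obs) = 1/35 / 23/105 = 3/23
P(W=2 | obs) = 4/21 / 23/105 = 20/23

P(W = 2 | obs) = 20/23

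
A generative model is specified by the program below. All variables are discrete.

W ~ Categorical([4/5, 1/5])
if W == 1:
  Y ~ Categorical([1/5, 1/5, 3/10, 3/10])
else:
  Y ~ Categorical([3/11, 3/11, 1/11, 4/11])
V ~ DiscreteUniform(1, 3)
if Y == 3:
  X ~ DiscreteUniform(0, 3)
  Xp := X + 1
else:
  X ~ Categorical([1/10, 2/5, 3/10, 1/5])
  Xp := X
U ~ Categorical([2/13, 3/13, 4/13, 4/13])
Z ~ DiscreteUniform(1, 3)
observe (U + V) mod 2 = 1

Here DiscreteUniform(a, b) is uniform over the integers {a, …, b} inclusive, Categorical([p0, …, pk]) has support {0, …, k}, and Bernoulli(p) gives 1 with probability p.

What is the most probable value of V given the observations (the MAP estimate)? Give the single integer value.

Enumerate traces; 576 have nonzero weight after conditioning:
  (W=0, Y=0, V=1, X=0, U=0, Z=1) weight 4/10725
  (W=0, Y=0, V=1, X=0, U=0, Z=2) weight 4/10725
  (W=0, Y=0, V=1, X=0, U=0, Z=3) weight 4/10725
  (W=0, Y=0, V=1, X=0, U=2, Z=1) weight 8/10725
  (W=0, Y=0, V=1, X=0, U=2, Z=2) weight 8/10725
  (W=0, Y=0, V=1, X=0, U=2, Z=3) weight 8/10725
  (W=0, Y=0, V=1, X=1, U=0, Z=1) weight 16/10725
  (W=0, Y=0, V=1, X=1, U=0, Z=2) weight 16/10725
  (W=0, Y=0, V=2, X=0, U=1, Z=1) weight 2/3575
  (W=0, Y=0, V=3, X=0, U=0, Z=1) weight 4/10725
  … 566 more
Group by V:
  weight(V=1) = 2/13
  weight(V=2) = 7/39
  weight(V=3) = 2/13
Total weight = 2/13 + 7/39 + 2/13 = 19/39
P(V=1 | obs) = 2/13 / 19/39 = 6/19
P(V=2 | obs) = 7/39 / 19/39 = 7/19
P(V=3 | obs) = 2/13 / 19/39 = 6/19
argmax = 2

argmax_v P(V = v | obs) = 2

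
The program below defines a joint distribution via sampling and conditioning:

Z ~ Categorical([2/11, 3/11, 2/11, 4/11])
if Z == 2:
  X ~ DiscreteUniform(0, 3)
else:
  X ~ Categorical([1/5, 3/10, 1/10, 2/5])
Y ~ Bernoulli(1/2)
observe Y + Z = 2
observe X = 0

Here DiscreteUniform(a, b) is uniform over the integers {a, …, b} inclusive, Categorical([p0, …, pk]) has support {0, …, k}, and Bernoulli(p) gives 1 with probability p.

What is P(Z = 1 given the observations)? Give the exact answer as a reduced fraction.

P(Z = 1 | obs) = 6/11

Enumerate traces; 2 have nonzero weight after conditioning:
  (Z=1, X=0, Y=1) weight 3/110
  (Z=2, X=0, Y=0) weight 1/44
Group by Z:
  weight(Z=1) = 3/110
  weight(Z=2) = 1/44
Total weight = 3/110 + 1/44 = 1/20
P(Z=1 | obs) = 3/110 / 1/20 = 6/11
P(Z=2 | obs) = 1/44 / 1/20 = 5/11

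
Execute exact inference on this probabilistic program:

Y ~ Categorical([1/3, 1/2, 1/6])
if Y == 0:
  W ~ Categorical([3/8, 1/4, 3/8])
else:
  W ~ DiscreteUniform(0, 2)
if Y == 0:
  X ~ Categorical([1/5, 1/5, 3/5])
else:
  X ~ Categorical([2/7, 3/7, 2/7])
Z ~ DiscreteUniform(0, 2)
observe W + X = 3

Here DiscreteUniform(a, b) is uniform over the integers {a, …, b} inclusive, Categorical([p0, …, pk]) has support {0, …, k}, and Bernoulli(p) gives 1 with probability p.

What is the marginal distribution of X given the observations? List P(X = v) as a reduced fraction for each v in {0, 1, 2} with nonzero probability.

P(X=1) = 303/589, P(X=2) = 286/589

Enumerate traces; 18 have nonzero weight after conditioning:
  (Y=0, W=1, X=2, Z=0) weight 1/60
  (Y=0, W=1, X=2, Z=1) weight 1/60
  (Y=0, W=1, X=2, Z=2) weight 1/60
  (Y=0, W=2, X=1, Z=0) weight 1/120
  (Y=0, W=2, X=1, Z=1) weight 1/120
  (Y=0, W=2, X=1, Z=2) weight 1/120
  (Y=1, W=1, X=2, Z=0) weight 1/63
  (Y=1, W=1, X=2, Z=1) weight 1/63
  … 10 more
Group by X:
  weight(X=1) = 101/840
  weight(X=2) = 143/1260
Total weight = 101/840 + 143/1260 = 589/2520
P(X=1 | obs) = 101/840 / 589/2520 = 303/589
P(X=2 | obs) = 143/1260 / 589/2520 = 286/589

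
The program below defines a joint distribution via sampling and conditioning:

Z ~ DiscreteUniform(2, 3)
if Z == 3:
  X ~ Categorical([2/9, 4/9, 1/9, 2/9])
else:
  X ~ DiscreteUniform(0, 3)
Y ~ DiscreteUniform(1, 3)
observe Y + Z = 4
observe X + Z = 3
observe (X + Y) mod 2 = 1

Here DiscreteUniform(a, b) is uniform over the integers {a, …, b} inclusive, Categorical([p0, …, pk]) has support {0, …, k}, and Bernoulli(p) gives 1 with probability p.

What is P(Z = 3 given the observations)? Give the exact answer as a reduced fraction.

Enumerate traces; 2 have nonzero weight after conditioning:
  (Z=2, X=1, Y=2) weight 1/24
  (Z=3, X=0, Y=1) weight 1/27
Group by Z:
  weight(Z=2) = 1/24
  weight(Z=3) = 1/27
Total weight = 1/24 + 1/27 = 17/216
P(Z=2 | obs) = 1/24 / 17/216 = 9/17
P(Z=3 | obs) = 1/27 / 17/216 = 8/17

P(Z = 3 | obs) = 8/17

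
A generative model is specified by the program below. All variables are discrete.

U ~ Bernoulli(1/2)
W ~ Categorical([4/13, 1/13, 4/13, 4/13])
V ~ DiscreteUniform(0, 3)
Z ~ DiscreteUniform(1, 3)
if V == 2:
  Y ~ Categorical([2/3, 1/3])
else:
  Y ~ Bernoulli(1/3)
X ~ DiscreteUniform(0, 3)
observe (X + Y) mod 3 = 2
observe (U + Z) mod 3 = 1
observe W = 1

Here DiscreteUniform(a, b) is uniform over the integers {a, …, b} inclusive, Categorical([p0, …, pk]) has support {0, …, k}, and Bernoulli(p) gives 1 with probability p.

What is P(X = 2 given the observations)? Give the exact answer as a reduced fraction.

P(X = 2 | obs) = 2/3

Enumerate traces; 16 have nonzero weight after conditioning:
  (U=0, W=1, V=0, Z=1, Y=0, X=2) weight 1/1872
  (U=0, W=1, V=0, Z=1, Y=1, X=1) weight 1/3744
  (U=0, W=1, V=1, Z=1, Y=0, X=2) weight 1/1872
  (U=0, W=1, V=1, Z=1, Y=1, X=1) weight 1/3744
  (U=0, W=1, V=2, Z=1, Y=0, X=2) weight 1/1872
  (U=0, W=1, V=2, Z=1, Y=1, X=1) weight 1/3744
  (U=0, W=1, V=3, Z=1, Y=0, X=2) weight 1/1872
  (U=0, W=1, V=3, Z=1, Y=1, X=1) weight 1/3744
  … 8 more
Group by X:
  weight(X=1) = 1/468
  weight(X=2) = 1/234
Total weight = 1/468 + 1/234 = 1/156
P(X=1 | obs) = 1/468 / 1/156 = 1/3
P(X=2 | obs) = 1/234 / 1/156 = 2/3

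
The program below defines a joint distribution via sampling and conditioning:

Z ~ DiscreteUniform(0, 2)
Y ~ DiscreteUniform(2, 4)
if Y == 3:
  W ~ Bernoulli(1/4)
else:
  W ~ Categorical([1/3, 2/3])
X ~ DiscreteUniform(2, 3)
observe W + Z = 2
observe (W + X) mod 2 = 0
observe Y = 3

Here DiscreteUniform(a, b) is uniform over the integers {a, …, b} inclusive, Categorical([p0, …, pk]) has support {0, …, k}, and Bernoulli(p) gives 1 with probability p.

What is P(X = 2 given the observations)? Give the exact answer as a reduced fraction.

Enumerate traces; 2 have nonzero weight after conditioning:
  (Z=1, Y=3, W=1, X=3) weight 1/72
  (Z=2, Y=3, W=0, X=2) weight 1/24
Group by X:
  weight(X=2) = 1/24
  weight(X=3) = 1/72
Total weight = 1/24 + 1/72 = 1/18
P(X=2 | obs) = 1/24 / 1/18 = 3/4
P(X=3 | obs) = 1/72 / 1/18 = 1/4

P(X = 2 | obs) = 3/4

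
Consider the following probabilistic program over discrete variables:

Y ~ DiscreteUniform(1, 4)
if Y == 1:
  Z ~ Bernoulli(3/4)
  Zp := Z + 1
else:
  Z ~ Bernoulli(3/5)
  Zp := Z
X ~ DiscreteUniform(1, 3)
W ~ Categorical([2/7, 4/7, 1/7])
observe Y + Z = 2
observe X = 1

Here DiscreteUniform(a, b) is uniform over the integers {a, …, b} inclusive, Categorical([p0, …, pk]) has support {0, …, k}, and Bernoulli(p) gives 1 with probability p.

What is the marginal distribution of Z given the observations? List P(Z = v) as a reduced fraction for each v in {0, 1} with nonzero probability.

P(Z=0) = 8/23, P(Z=1) = 15/23

Enumerate traces; 6 have nonzero weight after conditioning:
  (Y=1, Z=1, X=1, W=0) weight 1/56
  (Y=1, Z=1, X=1, W=1) weight 1/28
  (Y=1, Z=1, X=1, W=2) weight 1/112
  (Y=2, Z=0, X=1, W=0) weight 1/105
  (Y=2, Z=0, X=1, W=1) weight 2/105
  (Y=2, Z=0, X=1, W=2) weight 1/210
Group by Z:
  weight(Z=0) = 1/30
  weight(Z=1) = 1/16
Total weight = 1/30 + 1/16 = 23/240
P(Z=0 | obs) = 1/30 / 23/240 = 8/23
P(Z=1 | obs) = 1/16 / 23/240 = 15/23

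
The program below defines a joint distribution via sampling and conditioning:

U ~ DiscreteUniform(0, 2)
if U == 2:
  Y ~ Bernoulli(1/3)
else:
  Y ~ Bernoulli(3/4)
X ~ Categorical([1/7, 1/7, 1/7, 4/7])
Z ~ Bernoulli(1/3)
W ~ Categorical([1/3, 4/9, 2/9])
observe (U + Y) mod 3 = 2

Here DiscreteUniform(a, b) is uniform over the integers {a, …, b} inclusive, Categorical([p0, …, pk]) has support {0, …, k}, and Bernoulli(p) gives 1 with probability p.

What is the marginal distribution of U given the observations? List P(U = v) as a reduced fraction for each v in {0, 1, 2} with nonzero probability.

Enumerate traces; 48 have nonzero weight after conditioning:
  (U=1, Y=1, X=0, Z=0, W=0) weight 1/126
  (U=1, Y=1, X=0, Z=0, W=1) weight 2/189
  (U=1, Y=1, X=0, Z=0, W=2) weight 1/189
  (U=1, Y=1, X=0, Z=1, W=0) weight 1/252
  (U=1, Y=1, X=0, Z=1, W=1) weight 1/189
  (U=1, Y=1, X=0, Z=1, W=2) weight 1/378
  (U=1, Y=1, X=1, Z=0, W=0) weight 1/126
  (U=1, Y=1, X=1, Z=0, W=1) weight 2/189
  (U=2, Y=0, X=0, Z=0, W=0) weight 4/567
  … 39 more
Group by U:
  weight(U=1) = 1/4
  weight(U=2) = 2/9
Total weight = 1/4 + 2/9 = 17/36
P(U=1 | obs) = 1/4 / 17/36 = 9/17
P(U=2 | obs) = 2/9 / 17/36 = 8/17

P(U=1) = 9/17, P(U=2) = 8/17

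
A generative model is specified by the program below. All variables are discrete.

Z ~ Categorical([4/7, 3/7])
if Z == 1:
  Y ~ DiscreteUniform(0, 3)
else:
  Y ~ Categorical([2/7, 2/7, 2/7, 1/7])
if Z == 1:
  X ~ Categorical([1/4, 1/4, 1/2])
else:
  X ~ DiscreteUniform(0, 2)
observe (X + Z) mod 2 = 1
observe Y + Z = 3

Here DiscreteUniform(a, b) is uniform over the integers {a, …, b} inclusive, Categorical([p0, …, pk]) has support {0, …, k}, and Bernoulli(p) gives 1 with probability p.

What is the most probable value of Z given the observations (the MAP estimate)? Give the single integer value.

argmax_v P(Z = v | obs) = 1

Enumerate traces; 3 have nonzero weight after conditioning:
  (Z=0, Y=3, X=1) weight 4/147
  (Z=1, Y=2, X=0) weight 3/112
  (Z=1, Y=2, X=2) weight 3/56
Group by Z:
  weight(Z=0) = 4/147
  weight(Z=1) = 9/112
Total weight = 4/147 + 9/112 = 253/2352
P(Z=0 | obs) = 4/147 / 253/2352 = 64/253
P(Z=1 | obs) = 9/112 / 253/2352 = 189/253
argmax = 1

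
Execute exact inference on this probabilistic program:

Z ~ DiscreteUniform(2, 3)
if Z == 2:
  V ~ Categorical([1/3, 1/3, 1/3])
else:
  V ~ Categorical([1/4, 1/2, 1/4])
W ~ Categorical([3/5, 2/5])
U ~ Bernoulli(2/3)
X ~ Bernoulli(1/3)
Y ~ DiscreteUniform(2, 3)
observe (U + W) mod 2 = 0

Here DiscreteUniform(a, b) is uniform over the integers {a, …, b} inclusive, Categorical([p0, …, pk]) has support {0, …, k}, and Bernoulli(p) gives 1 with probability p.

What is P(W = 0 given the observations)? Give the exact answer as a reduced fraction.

Enumerate traces; 48 have nonzero weight after conditioning:
  (Z=2, V=0, W=0, U=0, X=0, Y=2) weight 1/90
  (Z=2, V=0, W=0, U=0, X=0, Y=3) weight 1/90
  (Z=2, V=0, W=0, U=0, X=1, Y=2) weight 1/180
  (Z=2, V=0, W=0, U=0, X=1, Y=3) weight 1/180
  (Z=2, V=0, W=1, U=1, X=0, Y=2) weight 2/135
  (Z=2, V=0, W=1, U=1, X=0, Y=3) weight 2/135
  (Z=2, V=0, W=1, U=1, X=1, Y=2) weight 1/135
  (Z=2, V=0, W=1, U=1, X=1, Y=3) weight 1/135
  … 40 more
Group by W:
  weight(W=0) = 1/5
  weight(W=1) = 4/15
Total weight = 1/5 + 4/15 = 7/15
P(W=0 | obs) = 1/5 / 7/15 = 3/7
P(W=1 | obs) = 4/15 / 7/15 = 4/7

P(W = 0 | obs) = 3/7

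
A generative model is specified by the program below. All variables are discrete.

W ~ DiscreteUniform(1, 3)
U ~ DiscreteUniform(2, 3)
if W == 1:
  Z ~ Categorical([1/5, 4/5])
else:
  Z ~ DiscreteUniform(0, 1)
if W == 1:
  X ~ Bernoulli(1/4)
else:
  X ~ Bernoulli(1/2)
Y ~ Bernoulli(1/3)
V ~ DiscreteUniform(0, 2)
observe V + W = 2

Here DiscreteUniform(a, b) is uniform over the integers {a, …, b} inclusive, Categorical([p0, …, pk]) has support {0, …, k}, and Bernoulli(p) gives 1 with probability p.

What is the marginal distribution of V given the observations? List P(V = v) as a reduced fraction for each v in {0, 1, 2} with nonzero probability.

P(V=0) = 1/2, P(V=1) = 1/2

Enumerate traces; 32 have nonzero weight after conditioning:
  (W=1, U=2, Z=0, X=0, Y=0, V=1) weight 1/180
  (W=1, U=2, Z=0, X=0, Y=1, V=1) weight 1/360
  (W=1, U=2, Z=0, X=1, Y=0, V=1) weight 1/540
  (W=1, U=2, Z=0, X=1, Y=1, V=1) weight 1/1080
  (W=1, U=2, Z=1, X=0, Y=0, V=1) weight 1/45
  (W=1, U=2, Z=1, X=0, Y=1, V=1) weight 1/90
  (W=1, U=2, Z=1, X=1, Y=0, V=1) weight 1/135
  (W=1, U=2, Z=1, X=1, Y=1, V=1) weight 1/270
  (W=2, U=2, Z=0, X=0, Y=0, V=0) weight 1/108
  … 23 more
Group by V:
  weight(V=0) = 1/9
  weight(V=1) = 1/9
Total weight = 1/9 + 1/9 = 2/9
P(V=0 | obs) = 1/9 / 2/9 = 1/2
P(V=1 | obs) = 1/9 / 2/9 = 1/2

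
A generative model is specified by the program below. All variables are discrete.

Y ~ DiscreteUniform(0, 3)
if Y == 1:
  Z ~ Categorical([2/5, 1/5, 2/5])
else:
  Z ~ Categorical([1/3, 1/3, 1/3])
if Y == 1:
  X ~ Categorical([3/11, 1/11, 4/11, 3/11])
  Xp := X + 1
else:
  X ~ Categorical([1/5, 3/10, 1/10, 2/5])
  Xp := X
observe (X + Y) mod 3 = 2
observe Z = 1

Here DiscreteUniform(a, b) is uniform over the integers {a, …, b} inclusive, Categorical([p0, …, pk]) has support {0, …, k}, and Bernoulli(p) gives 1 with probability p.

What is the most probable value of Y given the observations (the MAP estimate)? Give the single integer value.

Enumerate traces; 5 have nonzero weight after conditioning:
  (Y=0, Z=1, X=2) weight 1/120
  (Y=1, Z=1, X=1) weight 1/220
  (Y=2, Z=1, X=0) weight 1/60
  (Y=2, Z=1, X=3) weight 1/30
  (Y=3, Z=1, X=2) weight 1/120
Group by Y:
  weight(Y=0) = 1/120
  weight(Y=1) = 1/220
  weight(Y=2) = 1/20
  weight(Y=3) = 1/120
Total weight = 1/120 + 1/220 + 1/20 + 1/120 = 47/660
P(Y=0 | obs) = 1/120 / 47/660 = 11/94
P(Y=1 | obs) = 1/220 / 47/660 = 3/47
P(Y=2 | obs) = 1/20 / 47/660 = 33/47
P(Y=3 | obs) = 1/120 / 47/660 = 11/94
argmax = 2

argmax_v P(Y = v | obs) = 2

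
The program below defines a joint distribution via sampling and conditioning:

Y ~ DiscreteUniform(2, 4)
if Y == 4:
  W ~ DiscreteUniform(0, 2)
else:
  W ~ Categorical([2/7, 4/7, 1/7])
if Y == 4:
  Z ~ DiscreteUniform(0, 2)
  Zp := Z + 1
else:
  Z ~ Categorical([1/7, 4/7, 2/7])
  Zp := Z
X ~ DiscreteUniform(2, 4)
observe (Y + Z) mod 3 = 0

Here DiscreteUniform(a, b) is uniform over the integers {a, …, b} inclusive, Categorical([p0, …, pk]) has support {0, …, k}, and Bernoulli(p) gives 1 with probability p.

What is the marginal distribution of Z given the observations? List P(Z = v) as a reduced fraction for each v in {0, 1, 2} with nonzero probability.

Enumerate traces; 27 have nonzero weight after conditioning:
  (Y=2, W=0, Z=1, X=2) weight 8/441
  (Y=2, W=0, Z=1, X=3) weight 8/441
  (Y=2, W=0, Z=1, X=4) weight 8/441
  (Y=2, W=1, Z=1, X=2) weight 16/441
  (Y=2, W=1, Z=1, X=3) weight 16/441
  (Y=2, W=1, Z=1, X=4) weight 16/441
  (Y=2, W=2, Z=1, X=2) weight 4/441
  (Y=2, W=2, Z=1, X=3) weight 4/441
  (Y=3, W=0, Z=0, X=2) weight 2/441
  (Y=4, W=0, Z=2, X=2) weight 1/81
  … 17 more
Group by Z:
  weight(Z=0) = 1/21
  weight(Z=1) = 4/21
  weight(Z=2) = 1/9
Total weight = 1/21 + 4/21 + 1/9 = 22/63
P(Z=0 | obs) = 1/21 / 22/63 = 3/22
P(Z=1 | obs) = 4/21 / 22/63 = 6/11
P(Z=2 | obs) = 1/9 / 22/63 = 7/22

P(Z=0) = 3/22, P(Z=1) = 6/11, P(Z=2) = 7/22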